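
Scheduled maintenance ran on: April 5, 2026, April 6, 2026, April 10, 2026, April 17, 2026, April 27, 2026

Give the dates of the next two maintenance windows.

May 10, 2026; May 26, 2026

The spacing grows by 3 each time: 1, 4, 7, 10 days.
Next gap: 13 days. April 27, 2026 + 13 days = May 10, 2026.
Next gap: 16 days. May 10, 2026 + 16 days = May 26, 2026.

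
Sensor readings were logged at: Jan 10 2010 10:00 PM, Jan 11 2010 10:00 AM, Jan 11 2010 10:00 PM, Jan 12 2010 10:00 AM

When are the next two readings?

Jan 12 2010 10:00 PM, Jan 13 2010 10:00 AM

Spacing: 12, 12, 12 h — constant 12 h.
Jan 12 2010 10:00 AM + 12 h = Jan 12 2010 10:00 PM.
Jan 12 2010 10:00 PM + 12 h = Jan 13 2010 10:00 AM.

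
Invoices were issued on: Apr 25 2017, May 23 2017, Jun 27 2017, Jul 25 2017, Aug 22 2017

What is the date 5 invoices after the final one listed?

Jan 23 2018

Gaps: 28, 35, 28, 28 days — a mix of 28 and 35. Every date is a Tuesday.
Each is the 4th Tuesday of its month.
September 2017 — 4th Tuesday is Sep 26 2017.
4th Tuesday of October 2017: Oct 24 2017.
November 2017 — 4th Tuesday is Nov 28 2017.
4th Tuesday of December 2017: Dec 26 2017.
January 2018 — 4th Tuesday is Jan 23 2018.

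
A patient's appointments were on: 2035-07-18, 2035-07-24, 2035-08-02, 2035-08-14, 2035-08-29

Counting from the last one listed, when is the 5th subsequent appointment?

2035-12-27

Intervals are 6, 9, 12, 15 days — an arithmetic progression with common difference 3.
Next gap: 18 days. 2035-08-29 + 18 days = 2035-09-16.
Next gap: 21 days. 2035-09-16 + 21 days = 2035-10-07.
Next gap: 24 days. 2035-10-07 + 24 days = 2035-10-31.
Next gap: 27 days. 2035-10-31 + 27 days = 2035-11-27.
Next gap: 30 days. 2035-11-27 + 30 days = 2035-12-27.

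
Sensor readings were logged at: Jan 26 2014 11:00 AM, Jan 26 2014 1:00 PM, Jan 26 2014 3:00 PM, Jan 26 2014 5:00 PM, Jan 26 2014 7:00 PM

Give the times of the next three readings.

Jan 26 2014 9:00 PM, Jan 26 2014 11:00 PM, Jan 27 2014 1:00 AM

Spacing: 2, 2, 2, 2 h — constant 2 h.
Jan 26 2014 7:00 PM + 2 h = Jan 26 2014 9:00 PM.
Jan 26 2014 9:00 PM + 2 h = Jan 26 2014 11:00 PM.
Jan 26 2014 11:00 PM + 2 h = Jan 27 2014 1:00 AM.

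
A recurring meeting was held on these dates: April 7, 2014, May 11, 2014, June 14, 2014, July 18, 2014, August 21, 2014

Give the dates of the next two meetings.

Every event comes 34 days after the last (34, 34, 34, 34).
August 21, 2014 + 34 days = September 24, 2014.
September 24, 2014 + 34 days = October 28, 2014.

September 24, 2014; October 28, 2014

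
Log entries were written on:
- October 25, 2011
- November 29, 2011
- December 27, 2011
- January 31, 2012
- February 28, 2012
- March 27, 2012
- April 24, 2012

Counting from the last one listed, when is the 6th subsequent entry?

All Tuesdays; the gaps (35, 28, 35, 28, 28, 28) vary with month length.
This is the last Tuesday of each month.
May 2012 ends with Tuesday May 29, 2012.
Last Tuesday of June 2012: June 26, 2012.
July 2012 ends with Tuesday July 31, 2012.
August 2012 ends with Tuesday August 28, 2012.
September 2012 ends with Tuesday September 25, 2012.
October 2012 ends with Tuesday October 30, 2012.

October 30, 2012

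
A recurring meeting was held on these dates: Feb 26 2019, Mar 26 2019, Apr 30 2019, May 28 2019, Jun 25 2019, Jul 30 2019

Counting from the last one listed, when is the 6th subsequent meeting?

Jan 28 2020

All Tuesdays; the gaps (28, 35, 28, 28, 35) vary with month length.
This is the last Tuesday of each month.
Last Tuesday of August 2019: Aug 27 2019.
September 2019 ends with Tuesday Sep 24 2019.
October 2019 ends with Tuesday Oct 29 2019.
Last Tuesday of November 2019: Nov 26 2019.
Last Tuesday of December 2019: Dec 31 2019.
January 2020 ends with Tuesday Jan 28 2020.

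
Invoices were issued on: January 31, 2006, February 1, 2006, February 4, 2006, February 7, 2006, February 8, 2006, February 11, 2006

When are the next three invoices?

February 14, 2006; February 15, 2006; February 18, 2006

Gaps: 1, 3, 3, 1, 3 days — not constant, but cyclic with period 3.
The events fall on every Tuesday, Wednesday and Saturday.
Next Tuesday: February 14, 2006.
The following Wednesday is February 15, 2006.
Next Saturday: February 18, 2006.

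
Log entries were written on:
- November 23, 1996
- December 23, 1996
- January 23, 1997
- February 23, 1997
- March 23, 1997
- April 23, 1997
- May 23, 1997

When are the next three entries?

Gaps: 30, 31, 31, 28, 31, 30 days — not constant. Every event is on the 23rd of the month.
Pattern: the 23rd of each month.
Next: June 1997 → June 23, 1997.
Next: July 1997 → July 23, 1997.
August 1997: August 23, 1997.

June 23, 1997; July 23, 1997; August 23, 1997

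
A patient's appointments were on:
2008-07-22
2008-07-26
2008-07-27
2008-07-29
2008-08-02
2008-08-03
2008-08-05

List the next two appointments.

2008-08-09, 2008-08-10

The gap pattern 4, 1, 2, 4, 1, 2 repeats every 3 events.
These are the Tuesdays, Saturdays and Sundays of each week.
The following Saturday is 2008-08-09.
Next Sunday: 2008-08-10.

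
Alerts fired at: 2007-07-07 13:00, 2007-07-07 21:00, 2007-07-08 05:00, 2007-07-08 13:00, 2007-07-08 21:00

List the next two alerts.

2007-07-09 05:00, 2007-07-09 13:00

The interval is a steady 8 hours (8, 8, 8, 8).
2007-07-08 21:00 + 8 h = 2007-07-09 05:00.
2007-07-09 05:00 + 8 h = 2007-07-09 13:00.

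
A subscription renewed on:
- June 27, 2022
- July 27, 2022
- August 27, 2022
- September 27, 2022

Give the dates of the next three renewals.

October 27, 2022; November 27, 2022; December 27, 2022

Each date is the 27th; the gaps (30, 31, 31) track the month lengths.
The rule is the 27th of each month.
Next: October 2022 → October 27, 2022.
Next: November 2022 → November 27, 2022.
December 2022: December 27, 2022.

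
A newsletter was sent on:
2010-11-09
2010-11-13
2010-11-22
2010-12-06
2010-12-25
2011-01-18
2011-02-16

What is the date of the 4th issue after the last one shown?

Gaps: 4, 9, 14, 19, 24, 29 days — each gap is 5 larger than the previous one.
Next gap: 34 days. 2011-02-16 + 34 days = 2011-03-22.
Next gap: 39 days. 2011-03-22 + 39 days = 2011-04-30.
Next gap: 44 days. 2011-04-30 + 44 days = 2011-06-13.
Next gap: 49 days. 2011-06-13 + 49 days = 2011-08-01.

2011-08-01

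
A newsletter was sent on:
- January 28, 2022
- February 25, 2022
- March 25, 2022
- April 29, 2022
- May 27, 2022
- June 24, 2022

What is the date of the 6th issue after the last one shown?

December 30, 2022

All Fridays; the gaps (28, 28, 35, 28, 28) vary with month length.
This is the last Friday of each month.
July 2022 ends with Friday July 29, 2022.
Last Friday of August 2022: August 26, 2022.
Last Friday of September 2022: September 30, 2022.
Last Friday of October 2022: October 28, 2022.
November 2022 ends with Friday November 25, 2022.
Last Friday of December 2022: December 30, 2022.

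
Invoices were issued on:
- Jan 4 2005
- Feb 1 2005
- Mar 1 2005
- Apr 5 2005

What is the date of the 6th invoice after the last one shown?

Gaps: 28, 28, 35 days — a mix of 28 and 35. Every date is a Tuesday.
Each is the 1st Tuesday of its month.
1st Tuesday of May 2005: May 3 2005.
1st Tuesday of June 2005: Jun 7 2005.
1st Tuesday of July 2005: Jul 5 2005.
1st Tuesday of August 2005: Aug 2 2005.
1st Tuesday of September 2005: Sep 6 2005.
October 2005 — 1st Tuesday is Oct 4 2005.

Oct 4 2005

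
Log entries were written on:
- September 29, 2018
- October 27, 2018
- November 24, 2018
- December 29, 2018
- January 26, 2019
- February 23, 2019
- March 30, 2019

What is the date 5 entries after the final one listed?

These are Saturdays with 28, 28, 35, 28, 28, 35-day gaps.
Each is the final Saturday of its month — September 29, 2018 is past the 28th, so '4th Saturday' doesn't fit.
April 2019 ends with Saturday April 27, 2019.
May 2019 ends with Saturday May 25, 2019.
June 2019 ends with Saturday June 29, 2019.
July 2019 ends with Saturday July 27, 2019.
Last Saturday of August 2019: August 31, 2019.

August 31, 2019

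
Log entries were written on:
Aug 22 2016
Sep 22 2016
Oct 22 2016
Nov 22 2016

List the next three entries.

Dec 22 2016, Jan 22 2017, Feb 22 2017

Each date is the 22nd; the gaps (31, 30, 31) track the month lengths.
The rule is the 22nd of each month.
December 2016: Dec 22 2016.
January 2017: Jan 22 2017.
February 2017: Feb 22 2017.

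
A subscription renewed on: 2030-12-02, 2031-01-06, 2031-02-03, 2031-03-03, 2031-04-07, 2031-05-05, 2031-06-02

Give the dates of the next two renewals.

These are Mondays at 28- or 35-day spacing (35, 28, 28, 35, 28, 28).
The pattern: 1st Monday of the month.
1st Monday of July 2031: 2031-07-07.
August 2031 — 1st Monday is 2031-08-04.

2031-07-07, 2031-08-04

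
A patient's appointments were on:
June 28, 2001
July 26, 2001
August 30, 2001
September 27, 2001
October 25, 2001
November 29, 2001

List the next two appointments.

December 27, 2001; January 31, 2002

Every date is a Thursday; gaps 28, 35, 28, 28, 35 days.
Each is the last Thursday of its month (at least one falls on the 29th or later, ruling out '4th Thursday').
Last Thursday of December 2001: December 27, 2001.
Last Thursday of January 2002: January 31, 2002.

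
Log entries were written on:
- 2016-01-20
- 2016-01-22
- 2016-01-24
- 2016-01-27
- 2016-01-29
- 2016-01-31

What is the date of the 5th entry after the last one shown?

Gaps: 2, 2, 3, 2, 2 days — not constant, but cyclic with period 3.
The events fall on every Wednesday, Friday and Sunday.
Next Wednesday: 2016-02-03.
Next Friday: 2016-02-05.
Next Sunday: 2016-02-07.
Next Wednesday: 2016-02-10.
The following Friday is 2016-02-12.

2016-02-12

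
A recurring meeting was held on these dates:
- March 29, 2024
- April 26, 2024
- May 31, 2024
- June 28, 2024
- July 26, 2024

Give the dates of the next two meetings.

Every date is a Friday; gaps 28, 35, 28, 28 days.
Each is the last Friday of its month (at least one falls on the 29th or later, ruling out '4th Friday').
Last Friday of August 2024: August 30, 2024.
September 2024 ends with Friday September 27, 2024.

August 30, 2024; September 27, 2024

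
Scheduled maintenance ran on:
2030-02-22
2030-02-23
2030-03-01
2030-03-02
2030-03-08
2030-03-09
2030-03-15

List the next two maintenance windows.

The gap pattern 1, 6, 1, 6, 1, 6 repeats every 2 events.
These are the Fridays and Saturdays of each week.
Next Saturday: 2030-03-16.
The following Friday is 2030-03-22.

2030-03-16, 2030-03-22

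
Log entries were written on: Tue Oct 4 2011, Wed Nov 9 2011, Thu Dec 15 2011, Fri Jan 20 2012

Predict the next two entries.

Sat Feb 25 2012, Sun Apr 1 2012

The spacing is 36, 36, 36 days — always 36 days.
Fri Jan 20 2012 + 36 days = Sat Feb 25 2012.
Sat Feb 25 2012 + 36 days = Sun Apr 1 2012.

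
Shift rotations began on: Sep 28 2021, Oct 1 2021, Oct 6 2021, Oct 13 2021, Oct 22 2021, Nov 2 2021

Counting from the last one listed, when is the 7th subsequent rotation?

Mar 15 2022

Gaps: 3, 5, 7, 9, 11 days — each gap is 2 larger than the previous one.
Next gap: 13 days. Nov 2 2021 + 13 days = Nov 15 2021.
Next gap: 15 days. Nov 15 2021 + 15 days = Nov 30 2021.
Next gap: 17 days. Nov 30 2021 + 17 days = Dec 17 2021.
Next gap: 19 days. Dec 17 2021 + 19 days = Jan 5 2022.
Next gap: 21 days. Jan 5 2022 + 21 days = Jan 26 2022.
Next gap: 23 days. Jan 26 2022 + 23 days = Feb 18 2022.
Next gap: 25 days. Feb 18 2022 + 25 days = Mar 15 2022.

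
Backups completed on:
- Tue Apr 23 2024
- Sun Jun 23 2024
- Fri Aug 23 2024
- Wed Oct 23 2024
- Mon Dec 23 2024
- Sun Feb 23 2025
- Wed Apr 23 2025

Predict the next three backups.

Gaps: 61, 61, 61, 61, 62, 59 days — not constant. Every event is on the 23rd of the month.
Pattern: the 23rd of every 2 months.
June 2025: Mon Jun 23 2025.
Next: August 2025 → Sat Aug 23 2025.
Next: October 2025 → Thu Oct 23 2025.

Mon Jun 23 2025, Sat Aug 23 2025, Thu Oct 23 2025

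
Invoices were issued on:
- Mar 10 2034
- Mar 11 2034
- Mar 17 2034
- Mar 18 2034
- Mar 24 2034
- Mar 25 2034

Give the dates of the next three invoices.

Gaps: 1, 6, 1, 6, 1 days — not constant, but cyclic with period 2.
The events fall on every Friday and Saturday.
The following Friday is Mar 31 2034.
Next Saturday: Apr 1 2034.
The following Friday is Apr 7 2034.

Mar 31 2034, Apr 1 2034, Apr 7 2034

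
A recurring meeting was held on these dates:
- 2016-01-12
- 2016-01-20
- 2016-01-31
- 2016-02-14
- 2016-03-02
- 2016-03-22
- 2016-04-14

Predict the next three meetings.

The spacing grows by 3 each time: 8, 11, 14, 17, 20, 23 days.
Next gap: 26 days. 2016-04-14 + 26 days = 2016-05-10.
Next gap: 29 days. 2016-05-10 + 29 days = 2016-06-08.
Next gap: 32 days. 2016-06-08 + 32 days = 2016-07-10.

2016-05-10, 2016-06-08, 2016-07-10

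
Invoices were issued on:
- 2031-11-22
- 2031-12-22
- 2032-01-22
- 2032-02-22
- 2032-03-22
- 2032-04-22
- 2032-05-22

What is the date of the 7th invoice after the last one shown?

2032-12-22

Each date is the 22nd; the gaps (30, 31, 31, 29, 31, 30) track the month lengths.
The rule is the 22nd of each month.
June 2032: 2032-06-22.
July 2032: 2032-07-22.
Next: August 2032 → 2032-08-22.
September 2032: 2032-09-22.
October 2032: 2032-10-22.
November 2032: 2032-11-22.
Next: December 2032 → 2032-12-22.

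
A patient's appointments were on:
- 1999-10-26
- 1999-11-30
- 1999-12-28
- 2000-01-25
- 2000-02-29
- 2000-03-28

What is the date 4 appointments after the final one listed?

Every date is a Tuesday; gaps 35, 28, 28, 35, 28 days.
Each is the last Tuesday of its month (at least one falls on the 29th or later, ruling out '4th Tuesday').
Last Tuesday of April 2000: 2000-04-25.
Last Tuesday of May 2000: 2000-05-30.
June 2000 ends with Tuesday 2000-06-27.
Last Tuesday of July 2000: 2000-07-25.

2000-07-25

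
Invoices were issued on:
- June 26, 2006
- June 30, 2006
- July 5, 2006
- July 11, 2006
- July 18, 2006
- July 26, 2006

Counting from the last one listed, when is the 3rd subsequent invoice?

Intervals are 4, 5, 6, 7, 8 days — an arithmetic progression with common difference 1.
Next gap: 9 days. July 26, 2006 + 9 days = August 4, 2006.
Next gap: 10 days. August 4, 2006 + 10 days = August 14, 2006.
Next gap: 11 days. August 14, 2006 + 11 days = August 25, 2006.

August 25, 2006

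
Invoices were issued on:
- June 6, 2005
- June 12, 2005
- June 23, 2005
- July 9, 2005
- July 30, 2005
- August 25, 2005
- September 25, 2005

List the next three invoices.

October 31, 2005; December 11, 2005; January 26, 2006

Intervals are 6, 11, 16, 21, 26, 31 days — an arithmetic progression with common difference 5.
Next gap: 36 days. September 25, 2005 + 36 days = October 31, 2005.
Next gap: 41 days. October 31, 2005 + 41 days = December 11, 2005.
Next gap: 46 days. December 11, 2005 + 46 days = January 26, 2006.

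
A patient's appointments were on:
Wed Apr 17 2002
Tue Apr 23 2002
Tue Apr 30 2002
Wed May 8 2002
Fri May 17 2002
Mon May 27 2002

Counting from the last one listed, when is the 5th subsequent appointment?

Intervals are 6, 7, 8, 9, 10 days — an arithmetic progression with common difference 1.
Next gap: 11 days. Mon May 27 2002 + 11 days = Fri Jun 7 2002.
Next gap: 12 days. Fri Jun 7 2002 + 12 days = Wed Jun 19 2002.
Next gap: 13 days. Wed Jun 19 2002 + 13 days = Tue Jul 2 2002.
Next gap: 14 days. Tue Jul 2 2002 + 14 days = Tue Jul 16 2002.
Next gap: 15 days. Tue Jul 16 2002 + 15 days = Wed Jul 31 2002.

Wed Jul 31 2002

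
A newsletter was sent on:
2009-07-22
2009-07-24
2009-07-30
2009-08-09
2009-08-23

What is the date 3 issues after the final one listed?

2009-10-28

Gaps: 2, 6, 10, 14 days — each gap is 4 larger than the previous one.
Next gap: 18 days. 2009-08-23 + 18 days = 2009-09-10.
Next gap: 22 days. 2009-09-10 + 22 days = 2009-10-02.
Next gap: 26 days. 2009-10-02 + 26 days = 2009-10-28.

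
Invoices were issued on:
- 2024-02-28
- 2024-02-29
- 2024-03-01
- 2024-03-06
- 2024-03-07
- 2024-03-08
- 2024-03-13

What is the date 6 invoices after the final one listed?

Gaps: 1, 1, 5, 1, 1, 5 days — not constant, but cyclic with period 3.
The events fall on every Wednesday, Thursday and Friday.
Next Thursday: 2024-03-14.
The following Friday is 2024-03-15.
Next Wednesday: 2024-03-20.
Next Thursday: 2024-03-21.
Next Friday: 2024-03-22.
The following Wednesday is 2024-03-27.

2024-03-27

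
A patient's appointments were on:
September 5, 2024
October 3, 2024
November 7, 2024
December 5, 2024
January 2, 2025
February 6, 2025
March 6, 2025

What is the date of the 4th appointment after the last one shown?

These are Thursdays at 28- or 35-day spacing (28, 35, 28, 28, 35, 28).
The pattern: 1st Thursday of the month.
April 2025 — 1st Thursday is April 3, 2025.
1st Thursday of May 2025: May 1, 2025.
June 2025 — 1st Thursday is June 5, 2025.
1st Thursday of July 2025: July 3, 2025.

July 3, 2025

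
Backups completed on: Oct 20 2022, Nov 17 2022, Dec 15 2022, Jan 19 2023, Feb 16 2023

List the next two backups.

Mar 16 2023, Apr 20 2023

All dates are Thursdays, 28, 28, 35, 28 days apart.
Specifically, the 3rd Thursday of each month.
March 2023 — 3rd Thursday is Mar 16 2023.
April 2023 — 3rd Thursday is Apr 20 2023.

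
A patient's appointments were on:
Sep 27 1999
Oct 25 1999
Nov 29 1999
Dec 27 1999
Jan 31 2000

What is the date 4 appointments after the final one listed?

All Mondays; the gaps (28, 35, 28, 35) vary with month length.
This is the last Monday of each month.
Last Monday of February 2000: Feb 28 2000.
Last Monday of March 2000: Mar 27 2000.
Last Monday of April 2000: Apr 24 2000.
May 2000 ends with Monday May 29 2000.

May 29 2000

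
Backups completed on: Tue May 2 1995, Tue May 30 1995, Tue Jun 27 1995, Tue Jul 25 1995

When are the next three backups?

Tue Aug 22 1995, Tue Sep 19 1995, Tue Oct 17 1995

The spacing is 28, 28, 28 days — always 28 days.
Tue Jul 25 1995 + 28 days = Tue Aug 22 1995.
Tue Aug 22 1995 + 28 days = Tue Sep 19 1995.
Tue Sep 19 1995 + 28 days = Tue Oct 17 1995.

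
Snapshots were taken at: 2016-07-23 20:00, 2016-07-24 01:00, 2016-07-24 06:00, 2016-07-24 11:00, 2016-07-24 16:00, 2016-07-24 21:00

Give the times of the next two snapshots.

The interval is a steady 5 hours (5, 5, 5, 5, 5).
2016-07-24 21:00 + 5 h = 2016-07-25 02:00.
2016-07-25 02:00 + 5 h = 2016-07-25 07:00.

2016-07-25 02:00, 2016-07-25 07:00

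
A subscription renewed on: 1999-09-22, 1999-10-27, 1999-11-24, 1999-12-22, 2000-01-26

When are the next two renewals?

2000-02-23, 2000-03-22

All dates are Wednesdays, 35, 28, 28, 35 days apart.
Specifically, the 4th Wednesday of each month.
February 2000 — 4th Wednesday is 2000-02-23.
March 2000 — 4th Wednesday is 2000-03-22.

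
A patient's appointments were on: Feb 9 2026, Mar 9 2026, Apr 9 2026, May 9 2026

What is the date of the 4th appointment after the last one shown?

Sep 9 2026

Gaps: 28, 31, 30 days — not constant. Every event is on the 9th of the month.
Pattern: the 9th of each month.
June 2026: Jun 9 2026.
Next: July 2026 → Jul 9 2026.
Next: August 2026 → Aug 9 2026.
Next: September 2026 → Sep 9 2026.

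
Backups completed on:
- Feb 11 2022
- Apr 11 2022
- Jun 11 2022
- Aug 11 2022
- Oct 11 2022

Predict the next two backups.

Dec 11 2022, Feb 11 2023

Gaps: 59, 61, 61, 61 days — not constant. Every event is on the 11th of the month.
Pattern: the 11th of every 2 months.
Next: December 2022 → Dec 11 2022.
February 2023: Feb 11 2023.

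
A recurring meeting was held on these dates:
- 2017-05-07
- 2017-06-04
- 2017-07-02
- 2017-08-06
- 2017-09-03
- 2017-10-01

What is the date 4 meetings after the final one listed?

Gaps: 28, 28, 35, 28, 28 days — a mix of 28 and 35. Every date is a Sunday.
Each is the 1st Sunday of its month.
November 2017 — 1st Sunday is 2017-11-05.
December 2017 — 1st Sunday is 2017-12-03.
1st Sunday of January 2018: 2018-01-07.
February 2018 — 1st Sunday is 2018-02-04.

2018-02-04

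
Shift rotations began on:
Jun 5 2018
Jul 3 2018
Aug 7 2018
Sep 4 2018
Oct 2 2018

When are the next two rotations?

Nov 6 2018, Dec 4 2018

Gaps: 28, 35, 28, 28 days — a mix of 28 and 35. Every date is a Tuesday.
Each is the 1st Tuesday of its month.
1st Tuesday of November 2018: Nov 6 2018.
1st Tuesday of December 2018: Dec 4 2018.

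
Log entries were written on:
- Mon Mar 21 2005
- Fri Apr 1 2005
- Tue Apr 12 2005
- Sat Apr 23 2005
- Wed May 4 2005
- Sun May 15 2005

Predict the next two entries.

Thu May 26 2005, Mon Jun 6 2005

Gaps between consecutive events: 11, 11, 11, 11, 11 days — a constant 11-day interval.
Sun May 15 2005 + 11 days = Thu May 26 2005.
Thu May 26 2005 + 11 days = Mon Jun 6 2005.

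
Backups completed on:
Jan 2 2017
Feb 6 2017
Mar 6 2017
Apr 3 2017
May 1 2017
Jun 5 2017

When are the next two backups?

Jul 3 2017, Aug 7 2017

All dates are Mondays, 35, 28, 28, 28, 35 days apart.
Specifically, the 1st Monday of each month.
July 2017 — 1st Monday is Jul 3 2017.
August 2017 — 1st Monday is Aug 7 2017.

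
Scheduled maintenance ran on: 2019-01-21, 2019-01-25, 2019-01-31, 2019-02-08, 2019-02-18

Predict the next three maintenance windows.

Gaps: 4, 6, 8, 10 days — each gap is 2 larger than the previous one.
Next gap: 12 days. 2019-02-18 + 12 days = 2019-03-02.
Next gap: 14 days. 2019-03-02 + 14 days = 2019-03-16.
Next gap: 16 days. 2019-03-16 + 16 days = 2019-04-01.

2019-03-02, 2019-03-16, 2019-04-01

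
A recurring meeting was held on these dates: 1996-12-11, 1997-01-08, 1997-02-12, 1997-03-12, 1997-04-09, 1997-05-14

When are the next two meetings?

1997-06-11, 1997-07-09

All dates are Wednesdays, 28, 35, 28, 28, 35 days apart.
Specifically, the 2nd Wednesday of each month.
June 1997 — 2nd Wednesday is 1997-06-11.
July 1997 — 2nd Wednesday is 1997-07-09.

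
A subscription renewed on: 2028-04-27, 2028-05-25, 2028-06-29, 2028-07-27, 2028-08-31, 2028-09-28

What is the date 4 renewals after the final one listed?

2029-01-25

All Thursdays; the gaps (28, 35, 28, 35, 28) vary with month length.
This is the last Thursday of each month.
Last Thursday of October 2028: 2028-10-26.
November 2028 ends with Thursday 2028-11-30.
Last Thursday of December 2028: 2028-12-28.
Last Thursday of January 2029: 2029-01-25.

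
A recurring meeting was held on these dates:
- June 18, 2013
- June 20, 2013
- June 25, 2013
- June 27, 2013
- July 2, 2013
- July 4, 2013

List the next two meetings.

July 9, 2013; July 11, 2013

Every event lands on a Tuesday or Thursday (gaps cycle 2, 5, 2, 5, 2).
So the schedule is: every Tuesday and Thursday.
Next Tuesday: July 9, 2013.
The following Thursday is July 11, 2013.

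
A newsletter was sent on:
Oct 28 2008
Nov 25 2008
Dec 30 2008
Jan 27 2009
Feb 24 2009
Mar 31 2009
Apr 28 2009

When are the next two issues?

All Tuesdays; the gaps (28, 35, 28, 28, 35, 28) vary with month length.
This is the last Tuesday of each month.
Last Tuesday of May 2009: May 26 2009.
June 2009 ends with Tuesday Jun 30 2009.

May 26 2009, Jun 30 2009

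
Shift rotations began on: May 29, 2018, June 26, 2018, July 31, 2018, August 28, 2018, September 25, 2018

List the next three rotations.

Every date is a Tuesday; gaps 28, 35, 28, 28 days.
Each is the last Tuesday of its month (at least one falls on the 29th or later, ruling out '4th Tuesday').
October 2018 ends with Tuesday October 30, 2018.
Last Tuesday of November 2018: November 27, 2018.
December 2018 ends with Tuesday December 25, 2018.

October 30, 2018; November 27, 2018; December 25, 2018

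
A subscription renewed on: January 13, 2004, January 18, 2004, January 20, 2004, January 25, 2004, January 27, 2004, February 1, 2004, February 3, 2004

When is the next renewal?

Gaps: 5, 2, 5, 2, 5, 2 days — not constant, but cyclic with period 2.
The events fall on every Tuesday and Sunday.
The following Sunday is February 8, 2004.

February 8, 2004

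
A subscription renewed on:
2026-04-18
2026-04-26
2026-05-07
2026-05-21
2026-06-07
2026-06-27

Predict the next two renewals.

2026-07-20, 2026-08-15

The spacing grows by 3 each time: 8, 11, 14, 17, 20 days.
Next gap: 23 days. 2026-06-27 + 23 days = 2026-07-20.
Next gap: 26 days. 2026-07-20 + 26 days = 2026-08-15.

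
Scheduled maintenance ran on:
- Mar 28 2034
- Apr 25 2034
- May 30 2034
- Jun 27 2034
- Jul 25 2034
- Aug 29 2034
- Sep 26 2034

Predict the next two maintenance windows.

These are Tuesdays with 28, 35, 28, 28, 35, 28-day gaps.
Each is the final Tuesday of its month — May 30 2034 is past the 28th, so '4th Tuesday' doesn't fit.
Last Tuesday of October 2034: Oct 31 2034.
November 2034 ends with Tuesday Nov 28 2034.

Oct 31 2034, Nov 28 2034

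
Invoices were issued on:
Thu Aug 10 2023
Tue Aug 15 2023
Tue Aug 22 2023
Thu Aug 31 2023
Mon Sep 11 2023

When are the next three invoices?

Gaps: 5, 7, 9, 11 days — each gap is 2 larger than the previous one.
Next gap: 13 days. Mon Sep 11 2023 + 13 days = Sun Sep 24 2023.
Next gap: 15 days. Sun Sep 24 2023 + 15 days = Mon Oct 9 2023.
Next gap: 17 days. Mon Oct 9 2023 + 17 days = Thu Oct 26 2023.

Sun Sep 24 2023, Mon Oct 9 2023, Thu Oct 26 2023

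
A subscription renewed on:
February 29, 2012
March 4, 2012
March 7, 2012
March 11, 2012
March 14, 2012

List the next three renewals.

March 18, 2012; March 21, 2012; March 25, 2012

Every event lands on a Wednesday or Sunday (gaps cycle 4, 3, 4, 3).
So the schedule is: every Wednesday and Sunday.
Next Sunday: March 18, 2012.
Next Wednesday: March 21, 2012.
The following Sunday is March 25, 2012.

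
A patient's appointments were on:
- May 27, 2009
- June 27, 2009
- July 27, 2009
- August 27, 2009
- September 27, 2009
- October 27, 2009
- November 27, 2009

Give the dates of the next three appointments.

December 27, 2009; January 27, 2010; February 27, 2010

Gaps: 31, 30, 31, 31, 30, 31 days — not constant. Every event is on the 27th of the month.
Pattern: the 27th of each month.
December 2009: December 27, 2009.
Next: January 2010 → January 27, 2010.
February 2010: February 27, 2010.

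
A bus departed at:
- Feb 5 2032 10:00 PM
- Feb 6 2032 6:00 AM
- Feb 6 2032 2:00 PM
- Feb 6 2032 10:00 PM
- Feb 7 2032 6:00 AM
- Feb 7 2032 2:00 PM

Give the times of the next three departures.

Feb 7 2032 10:00 PM, Feb 8 2032 6:00 AM, Feb 8 2032 2:00 PM

The interval is a steady 8 hours (8, 8, 8, 8, 8).
Feb 7 2032 2:00 PM + 8 h = Feb 7 2032 10:00 PM.
Feb 7 2032 10:00 PM + 8 h = Feb 8 2032 6:00 AM.
Feb 8 2032 6:00 AM + 8 h = Feb 8 2032 2:00 PM.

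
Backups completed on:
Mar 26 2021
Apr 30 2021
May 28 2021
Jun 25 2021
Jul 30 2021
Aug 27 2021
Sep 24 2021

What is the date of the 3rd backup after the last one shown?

Every date is a Friday; gaps 35, 28, 28, 35, 28, 28 days.
Each is the last Friday of its month (at least one falls on the 29th or later, ruling out '4th Friday').
October 2021 ends with Friday Oct 29 2021.
November 2021 ends with Friday Nov 26 2021.
December 2021 ends with Friday Dec 31 2021.

Dec 31 2021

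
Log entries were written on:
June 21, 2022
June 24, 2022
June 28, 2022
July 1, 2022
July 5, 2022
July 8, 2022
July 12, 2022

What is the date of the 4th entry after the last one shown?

Every event lands on a Tuesday or Friday (gaps cycle 3, 4, 3, 4, 3, 4).
So the schedule is: every Tuesday and Friday.
The following Friday is July 15, 2022.
The following Tuesday is July 19, 2022.
Next Friday: July 22, 2022.
The following Tuesday is July 26, 2022.

July 26, 2022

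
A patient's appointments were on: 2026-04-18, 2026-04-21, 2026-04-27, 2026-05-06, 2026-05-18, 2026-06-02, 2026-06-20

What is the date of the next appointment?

2026-07-11

The spacing grows by 3 each time: 3, 6, 9, 12, 15, 18 days.
Next gap: 21 days. 2026-06-20 + 21 days = 2026-07-11.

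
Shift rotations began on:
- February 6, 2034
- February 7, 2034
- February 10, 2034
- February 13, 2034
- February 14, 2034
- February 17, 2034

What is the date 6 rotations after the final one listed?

Every event lands on a Monday or Tuesday or Friday (gaps cycle 1, 3, 3, 1, 3).
So the schedule is: every Monday, Tuesday and Friday.
The following Monday is February 20, 2034.
Next Tuesday: February 21, 2034.
Next Friday: February 24, 2034.
The following Monday is February 27, 2034.
The following Tuesday is February 28, 2034.
The following Friday is March 3, 2034.

March 3, 2034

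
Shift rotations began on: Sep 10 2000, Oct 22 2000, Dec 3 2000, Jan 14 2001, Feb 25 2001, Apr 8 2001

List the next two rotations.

May 20 2001, Jul 1 2001

Every event comes 42 days after the last (42, 42, 42, 42, 42).
Apr 8 2001 + 42 days = May 20 2001.
May 20 2001 + 42 days = Jul 1 2001.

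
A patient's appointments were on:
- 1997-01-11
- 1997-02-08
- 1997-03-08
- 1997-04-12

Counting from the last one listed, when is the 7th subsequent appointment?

Gaps: 28, 28, 35 days — a mix of 28 and 35. Every date is a Saturday.
Each is the 2nd Saturday of its month.
2nd Saturday of May 1997: 1997-05-10.
2nd Saturday of June 1997: 1997-06-14.
2nd Saturday of July 1997: 1997-07-12.
2nd Saturday of August 1997: 1997-08-09.
September 1997 — 2nd Saturday is 1997-09-13.
2nd Saturday of October 1997: 1997-10-11.
November 1997 — 2nd Saturday is 1997-11-08.

1997-11-08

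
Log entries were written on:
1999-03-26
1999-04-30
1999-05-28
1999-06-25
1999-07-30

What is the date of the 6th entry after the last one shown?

2000-01-28

These are Fridays with 35, 28, 28, 35-day gaps.
Each is the final Friday of its month — 1999-04-30 is past the 28th, so '4th Friday' doesn't fit.
August 1999 ends with Friday 1999-08-27.
Last Friday of September 1999: 1999-09-24.
Last Friday of October 1999: 1999-10-29.
November 1999 ends with Friday 1999-11-26.
Last Friday of December 1999: 1999-12-31.
January 2000 ends with Friday 2000-01-28.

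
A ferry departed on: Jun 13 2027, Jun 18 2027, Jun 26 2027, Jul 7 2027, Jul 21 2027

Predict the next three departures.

The spacing grows by 3 each time: 5, 8, 11, 14 days.
Next gap: 17 days. Jul 21 2027 + 17 days = Aug 7 2027.
Next gap: 20 days. Aug 7 2027 + 20 days = Aug 27 2027.
Next gap: 23 days. Aug 27 2027 + 23 days = Sep 19 2027.

Aug 7 2027, Aug 27 2027, Sep 19 2027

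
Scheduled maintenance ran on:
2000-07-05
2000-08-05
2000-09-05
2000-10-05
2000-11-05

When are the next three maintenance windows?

2000-12-05, 2001-01-05, 2001-02-05

Gaps: 31, 31, 30, 31 days — not constant. Every event is on the 5th of the month.
Pattern: the 5th of each month.
December 2000: 2000-12-05.
January 2001: 2001-01-05.
February 2001: 2001-02-05.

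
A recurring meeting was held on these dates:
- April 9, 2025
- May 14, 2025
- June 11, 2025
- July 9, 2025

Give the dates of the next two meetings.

August 13, 2025; September 10, 2025

All dates are Wednesdays, 35, 28, 28 days apart.
Specifically, the 2nd Wednesday of each month.
2nd Wednesday of August 2025: August 13, 2025.
2nd Wednesday of September 2025: September 10, 2025.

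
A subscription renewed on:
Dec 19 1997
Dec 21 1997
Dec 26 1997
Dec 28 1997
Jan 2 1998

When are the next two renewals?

Jan 4 1998, Jan 9 1998

Every event lands on a Friday or Sunday (gaps cycle 2, 5, 2, 5).
So the schedule is: every Friday and Sunday.
The following Sunday is Jan 4 1998.
Next Friday: Jan 9 1998.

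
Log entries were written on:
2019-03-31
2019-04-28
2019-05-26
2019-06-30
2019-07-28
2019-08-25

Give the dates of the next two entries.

2019-09-29, 2019-10-27

All Sundays; the gaps (28, 28, 35, 28, 28) vary with month length.
This is the last Sunday of each month.
September 2019 ends with Sunday 2019-09-29.
Last Sunday of October 2019: 2019-10-27.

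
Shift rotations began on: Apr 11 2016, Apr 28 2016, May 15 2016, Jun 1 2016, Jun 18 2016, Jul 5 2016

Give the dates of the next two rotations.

Every event comes 17 days after the last (17, 17, 17, 17, 17).
Jul 5 2016 + 17 days = Jul 22 2016.
Jul 22 2016 + 17 days = Aug 8 2016.

Jul 22 2016, Aug 8 2016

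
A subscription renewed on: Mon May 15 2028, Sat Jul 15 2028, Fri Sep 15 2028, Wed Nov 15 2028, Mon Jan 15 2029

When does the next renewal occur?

Each date is the 15th; the gaps (61, 62, 61, 61) track the month lengths.
The rule is the 15th of every 2 months.
March 2029: Thu Mar 15 2029.

Thu Mar 15 2029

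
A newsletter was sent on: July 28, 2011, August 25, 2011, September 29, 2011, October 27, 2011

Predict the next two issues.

These are Thursdays with 28, 35, 28-day gaps.
Each is the final Thursday of its month — September 29, 2011 is past the 28th, so '4th Thursday' doesn't fit.
November 2011 ends with Thursday November 24, 2011.
December 2011 ends with Thursday December 29, 2011.

November 24, 2011; December 29, 2011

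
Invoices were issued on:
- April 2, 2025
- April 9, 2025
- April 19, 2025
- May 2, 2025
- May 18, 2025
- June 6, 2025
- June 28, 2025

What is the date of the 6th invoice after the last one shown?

January 9, 2026

The spacing grows by 3 each time: 7, 10, 13, 16, 19, 22 days.
Next gap: 25 days. June 28, 2025 + 25 days = July 23, 2025.
Next gap: 28 days. July 23, 2025 + 28 days = August 20, 2025.
Next gap: 31 days. August 20, 2025 + 31 days = September 20, 2025.
Next gap: 34 days. September 20, 2025 + 34 days = October 24, 2025.
Next gap: 37 days. October 24, 2025 + 37 days = November 30, 2025.
Next gap: 40 days. November 30, 2025 + 40 days = January 9, 2026.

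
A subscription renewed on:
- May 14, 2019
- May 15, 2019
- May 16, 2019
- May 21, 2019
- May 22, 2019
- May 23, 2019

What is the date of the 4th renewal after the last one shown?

June 4, 2019

Gaps: 1, 1, 5, 1, 1 days — not constant, but cyclic with period 3.
The events fall on every Tuesday, Wednesday and Thursday.
The following Tuesday is May 28, 2019.
Next Wednesday: May 29, 2019.
Next Thursday: May 30, 2019.
The following Tuesday is June 4, 2019.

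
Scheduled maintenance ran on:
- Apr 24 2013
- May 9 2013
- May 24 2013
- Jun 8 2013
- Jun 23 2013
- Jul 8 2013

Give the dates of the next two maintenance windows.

Jul 23 2013, Aug 7 2013

Every event comes 15 days after the last (15, 15, 15, 15, 15).
Jul 8 2013 + 15 days = Jul 23 2013.
Jul 23 2013 + 15 days = Aug 7 2013.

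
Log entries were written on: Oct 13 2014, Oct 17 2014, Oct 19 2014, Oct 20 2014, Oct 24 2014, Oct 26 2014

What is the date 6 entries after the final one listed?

Nov 9 2014

The gap pattern 4, 2, 1, 4, 2 repeats every 3 events.
These are the Mondays, Fridays and Sundays of each week.
The following Monday is Oct 27 2014.
The following Friday is Oct 31 2014.
Next Sunday: Nov 2 2014.
Next Monday: Nov 3 2014.
Next Friday: Nov 7 2014.
The following Sunday is Nov 9 2014.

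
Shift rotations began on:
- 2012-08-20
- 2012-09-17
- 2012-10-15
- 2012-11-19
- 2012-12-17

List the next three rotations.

These are Mondays at 28- or 35-day spacing (28, 28, 35, 28).
The pattern: 3rd Monday of the month.
3rd Monday of January 2013: 2013-01-21.
3rd Monday of February 2013: 2013-02-18.
3rd Monday of March 2013: 2013-03-18.

2013-01-21, 2013-02-18, 2013-03-18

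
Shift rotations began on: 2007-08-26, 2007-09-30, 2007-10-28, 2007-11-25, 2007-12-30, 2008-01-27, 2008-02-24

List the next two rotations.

2008-03-30, 2008-04-27

These are Sundays with 35, 28, 28, 35, 28, 28-day gaps.
Each is the final Sunday of its month — 2007-09-30 is past the 28th, so '4th Sunday' doesn't fit.
Last Sunday of March 2008: 2008-03-30.
Last Sunday of April 2008: 2008-04-27.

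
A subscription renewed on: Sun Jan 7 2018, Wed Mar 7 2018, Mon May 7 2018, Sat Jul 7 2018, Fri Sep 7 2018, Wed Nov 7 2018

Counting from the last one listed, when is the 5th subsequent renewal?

Sat Sep 7 2019

Gaps: 59, 61, 61, 62, 61 days — not constant. Every event is on the 7th of the month.
Pattern: the 7th of every 2 months.
January 2019: Mon Jan 7 2019.
March 2019: Thu Mar 7 2019.
May 2019: Tue May 7 2019.
Next: July 2019 → Sun Jul 7 2019.
Next: September 2019 → Sat Sep 7 2019.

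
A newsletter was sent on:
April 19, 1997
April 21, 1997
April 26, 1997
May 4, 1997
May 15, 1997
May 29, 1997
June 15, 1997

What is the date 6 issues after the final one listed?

Intervals are 2, 5, 8, 11, 14, 17 days — an arithmetic progression with common difference 3.
Next gap: 20 days. June 15, 1997 + 20 days = July 5, 1997.
Next gap: 23 days. July 5, 1997 + 23 days = July 28, 1997.
Next gap: 26 days. July 28, 1997 + 26 days = August 23, 1997.
Next gap: 29 days. August 23, 1997 + 29 days = September 21, 1997.
Next gap: 32 days. September 21, 1997 + 32 days = October 23, 1997.
Next gap: 35 days. October 23, 1997 + 35 days = November 27, 1997.

November 27, 1997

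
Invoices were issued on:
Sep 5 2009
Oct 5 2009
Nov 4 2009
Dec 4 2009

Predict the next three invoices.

Every event comes 30 days after the last (30, 30, 30).
Dec 4 2009 + 30 days = Jan 3 2010.
Jan 3 2010 + 30 days = Feb 2 2010.
Feb 2 2010 + 30 days = Mar 4 2010.

Jan 3 2010, Feb 2 2010, Mar 4 2010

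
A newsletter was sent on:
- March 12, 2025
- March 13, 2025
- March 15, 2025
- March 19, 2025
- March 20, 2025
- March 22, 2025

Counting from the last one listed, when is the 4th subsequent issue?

April 2, 2025

Gaps: 1, 2, 4, 1, 2 days — not constant, but cyclic with period 3.
The events fall on every Wednesday, Thursday and Saturday.
The following Wednesday is March 26, 2025.
The following Thursday is March 27, 2025.
The following Saturday is March 29, 2025.
The following Wednesday is April 2, 2025.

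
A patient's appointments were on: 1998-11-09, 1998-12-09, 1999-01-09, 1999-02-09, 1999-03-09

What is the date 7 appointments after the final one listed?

Gaps: 30, 31, 31, 28 days — not constant. Every event is on the 9th of the month.
Pattern: the 9th of each month.
April 1999: 1999-04-09.
May 1999: 1999-05-09.
June 1999: 1999-06-09.
July 1999: 1999-07-09.
Next: August 1999 → 1999-08-09.
Next: September 1999 → 1999-09-09.
Next: October 1999 → 1999-10-09.

1999-10-09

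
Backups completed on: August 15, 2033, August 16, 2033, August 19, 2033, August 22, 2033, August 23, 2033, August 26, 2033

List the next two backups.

August 29, 2033; August 30, 2033

Gaps: 1, 3, 3, 1, 3 days — not constant, but cyclic with period 3.
The events fall on every Monday, Tuesday and Friday.
Next Monday: August 29, 2033.
Next Tuesday: August 30, 2033.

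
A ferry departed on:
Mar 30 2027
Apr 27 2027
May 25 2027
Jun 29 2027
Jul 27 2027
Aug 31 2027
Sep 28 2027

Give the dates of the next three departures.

Oct 26 2027, Nov 30 2027, Dec 28 2027

All Tuesdays; the gaps (28, 28, 35, 28, 35, 28) vary with month length.
This is the last Tuesday of each month.
October 2027 ends with Tuesday Oct 26 2027.
November 2027 ends with Tuesday Nov 30 2027.
December 2027 ends with Tuesday Dec 28 2027.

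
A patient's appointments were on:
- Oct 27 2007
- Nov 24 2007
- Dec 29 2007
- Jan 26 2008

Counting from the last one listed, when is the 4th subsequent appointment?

May 31 2008

All Saturdays; the gaps (28, 35, 28) vary with month length.
This is the last Saturday of each month.
February 2008 ends with Saturday Feb 23 2008.
March 2008 ends with Saturday Mar 29 2008.
April 2008 ends with Saturday Apr 26 2008.
Last Saturday of May 2008: May 31 2008.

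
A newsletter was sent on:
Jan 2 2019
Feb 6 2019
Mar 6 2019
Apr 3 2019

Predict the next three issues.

These are Wednesdays at 28- or 35-day spacing (35, 28, 28).
The pattern: 1st Wednesday of the month.
1st Wednesday of May 2019: May 1 2019.
1st Wednesday of June 2019: Jun 5 2019.
1st Wednesday of July 2019: Jul 3 2019.

May 1 2019, Jun 5 2019, Jul 3 2019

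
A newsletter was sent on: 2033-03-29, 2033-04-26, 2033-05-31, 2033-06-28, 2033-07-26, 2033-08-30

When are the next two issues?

These are Tuesdays with 28, 35, 28, 28, 35-day gaps.
Each is the final Tuesday of its month — 2033-03-29 is past the 28th, so '4th Tuesday' doesn't fit.
Last Tuesday of September 2033: 2033-09-27.
October 2033 ends with Tuesday 2033-10-25.

2033-09-27, 2033-10-25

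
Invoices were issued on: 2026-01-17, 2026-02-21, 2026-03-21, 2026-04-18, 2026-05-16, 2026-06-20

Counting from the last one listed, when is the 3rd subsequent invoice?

These are Saturdays at 28- or 35-day spacing (35, 28, 28, 28, 35).
The pattern: 3rd Saturday of the month.
July 2026 — 3rd Saturday is 2026-07-18.
3rd Saturday of August 2026: 2026-08-15.
3rd Saturday of September 2026: 2026-09-19.

2026-09-19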